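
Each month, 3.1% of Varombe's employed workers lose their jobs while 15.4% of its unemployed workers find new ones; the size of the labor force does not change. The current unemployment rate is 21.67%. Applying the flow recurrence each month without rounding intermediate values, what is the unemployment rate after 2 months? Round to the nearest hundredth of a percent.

With a fixed labor force, u_{t+1} = u_t + s·(1−u_t) − f·u_t = u_t·(1−s−f) + s.
Here 1−s−f = 0.815 and s = 0.031.
u_1 = 0.216700 × 0.815 + 0.031 = 0.207611.
u_2 = 0.207611 × 0.815 + 0.031 = 0.200203.

Unemployment rate after two months ≈ 20.02%.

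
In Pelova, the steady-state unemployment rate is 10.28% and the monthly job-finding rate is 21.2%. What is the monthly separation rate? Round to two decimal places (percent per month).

From u* = s/(s+f): s = u·f/(1−u).
s = 0.1028 × 21.2 / (1 − 0.1028) = 2.1794 / 0.8972 ≈ 2.43% per month.

Separation rate ≈ 2.43% per month.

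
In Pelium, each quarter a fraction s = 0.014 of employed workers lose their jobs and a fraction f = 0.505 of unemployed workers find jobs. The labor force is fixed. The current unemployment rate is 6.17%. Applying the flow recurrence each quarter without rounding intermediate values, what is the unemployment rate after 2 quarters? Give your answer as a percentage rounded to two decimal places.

Unemployment rate after two quarters ≈ 3.50%.

With a fixed labor force, u_{t+1} = u_t + s·(1−u_t) − f·u_t = u_t·(1−s−f) + s.
Here 1−s−f = 0.481 and s = 0.014.
u_1 = 0.061700 × 0.481 + 0.014 = 0.043678.
u_2 = 0.043678 × 0.481 + 0.014 = 0.035009.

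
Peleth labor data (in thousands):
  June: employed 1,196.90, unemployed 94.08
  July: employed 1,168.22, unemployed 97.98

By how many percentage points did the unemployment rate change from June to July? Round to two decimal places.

June: labor force = 1,196.90 + 94.08 = 1,290.98; u = 94.08/1,290.98 = 7.29%.
July: labor force = 1,168.22 + 97.98 = 1,266.20; u = 97.98/1,266.20 = 7.74%.
Change = 7.74% − 7.29% = +0.45 pp.

The unemployment rate changed by +0.45 percentage points.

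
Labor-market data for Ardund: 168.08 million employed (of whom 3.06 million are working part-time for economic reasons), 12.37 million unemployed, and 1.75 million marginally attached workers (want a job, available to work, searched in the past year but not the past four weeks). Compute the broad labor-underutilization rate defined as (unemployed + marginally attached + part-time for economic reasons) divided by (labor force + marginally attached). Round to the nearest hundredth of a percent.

Labor force = 168.08 + 12.37 = 180.45 million.
Numerator = 12.37 + 1.75 + 3.06 = 17.18 million.
Denominator = 180.45 + 1.75 = 182.20 million.
Broad rate = 17.18 / 182.20 = 9.43%.

Broad underutilization rate ≈ 9.43%.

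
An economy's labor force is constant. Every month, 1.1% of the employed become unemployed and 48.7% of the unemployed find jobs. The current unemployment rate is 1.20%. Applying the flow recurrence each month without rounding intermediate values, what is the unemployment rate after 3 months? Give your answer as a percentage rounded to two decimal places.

With a fixed labor force, u_{t+1} = u_t + s·(1−u_t) − f·u_t = u_t·(1−s−f) + s.
Here 1−s−f = 0.502 and s = 0.011.
u_1 = 0.012000 × 0.502 + 0.011 = 0.017024.
u_2 = 0.017024 × 0.502 + 0.011 = 0.019546.
u_3 = 0.019546 × 0.502 + 0.011 = 0.020812.

Unemployment rate after three months ≈ 2.08%.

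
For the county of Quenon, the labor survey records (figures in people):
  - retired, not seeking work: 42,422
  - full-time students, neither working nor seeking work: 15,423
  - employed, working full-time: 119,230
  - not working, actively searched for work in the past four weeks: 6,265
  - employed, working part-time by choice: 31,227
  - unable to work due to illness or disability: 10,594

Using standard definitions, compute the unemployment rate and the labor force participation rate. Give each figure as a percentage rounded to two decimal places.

Unemployment rate ≈ 4.00%; labor force participation rate ≈ 69.60%.

Employed = 119,230 + 31,227 = 150,457.
Unemployed = 6,265.
Labor force = 150,457 + 6,265 = 156,722.
Not in labor force = 42,422 + 15,423 + 10,594 = 68,439 (those not working and not actively searching are outside the labor force).
Civilian working-age population = 156,722 + 68,439 = 225,161.
Unemployment rate = 6,265 / 156,722 = 4.00%.
Labor force participation rate = 156,722 / 225,161 = 69.60%.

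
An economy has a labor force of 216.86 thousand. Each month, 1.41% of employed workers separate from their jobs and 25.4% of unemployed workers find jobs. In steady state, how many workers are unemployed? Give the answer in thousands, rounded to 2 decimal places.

About 11.41 thousand are unemployed in steady state.

Steady-state unemployment rate u* = s/(s+f) = 1.41/(1.41+25.4) = 0.052592.
Unemployed = u* × labor force = 0.052592 × 216.86 ≈ 11.41 thousand.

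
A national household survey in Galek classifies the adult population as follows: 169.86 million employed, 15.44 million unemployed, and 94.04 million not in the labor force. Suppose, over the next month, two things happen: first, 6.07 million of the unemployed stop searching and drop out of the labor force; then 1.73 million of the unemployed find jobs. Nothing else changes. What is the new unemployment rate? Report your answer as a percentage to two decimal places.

Initially, labor force = 169.86 + 15.44 = 185.30 million, so u = 15.44/185.30 = 8.33%.
After the first change, unemployed and labor force both fall by 6.07 → E = 169.86, U = 9.37, labor force = 179.23 million.
After the second change, unemployed falls and employed rises by 1.73; labor force unchanged → E = 171.59, U = 7.64, labor force = 179.23 million.
New unemployment rate = 7.64 / 179.23 = 4.26%.

New unemployment rate ≈ 4.26%.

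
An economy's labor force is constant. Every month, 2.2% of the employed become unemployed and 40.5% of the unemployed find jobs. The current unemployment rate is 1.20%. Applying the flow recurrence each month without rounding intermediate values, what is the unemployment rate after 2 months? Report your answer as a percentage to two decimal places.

Unemployment rate after two months ≈ 3.85%.

With a fixed labor force, u_{t+1} = u_t + s·(1−u_t) − f·u_t = u_t·(1−s−f) + s.
Here 1−s−f = 0.573 and s = 0.022.
u_1 = 0.012000 × 0.573 + 0.022 = 0.028876.
u_2 = 0.028876 × 0.573 + 0.022 = 0.038546.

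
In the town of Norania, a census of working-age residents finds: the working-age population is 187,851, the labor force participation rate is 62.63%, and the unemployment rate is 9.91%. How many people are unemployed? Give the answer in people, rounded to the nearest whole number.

About 11,659 are unemployed.

Labor force = 0.6263 × 187,851 = 117,651.
Unemployed = 0.0991 × 117,651 ≈ 11,659.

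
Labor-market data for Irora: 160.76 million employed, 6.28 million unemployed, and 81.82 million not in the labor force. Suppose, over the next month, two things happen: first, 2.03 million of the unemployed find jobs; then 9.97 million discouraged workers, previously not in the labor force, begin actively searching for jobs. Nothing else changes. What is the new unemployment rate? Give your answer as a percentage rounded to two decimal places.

Initially, labor force = 160.76 + 6.28 = 167.04 million, so u = 6.28/167.04 = 3.76%.
After the first change, unemployed falls and employed rises by 2.03; labor force unchanged → E = 162.79, U = 4.25, labor force = 167.04 million.
After the second change, unemployed and labor force both rise by 9.97 → E = 162.79, U = 14.22, labor force = 177.01 million.
New unemployment rate = 14.22 / 177.01 = 8.03%.

New unemployment rate ≈ 8.03%.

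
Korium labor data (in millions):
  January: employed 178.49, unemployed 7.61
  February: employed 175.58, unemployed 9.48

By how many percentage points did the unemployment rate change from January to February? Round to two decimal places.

January: labor force = 178.49 + 7.61 = 186.10; u = 7.61/186.10 = 4.09%.
February: labor force = 175.58 + 9.48 = 185.06; u = 9.48/185.06 = 5.12%.
Change = 5.12% − 4.09% = +1.03 pp.

The unemployment rate changed by +1.03 percentage points.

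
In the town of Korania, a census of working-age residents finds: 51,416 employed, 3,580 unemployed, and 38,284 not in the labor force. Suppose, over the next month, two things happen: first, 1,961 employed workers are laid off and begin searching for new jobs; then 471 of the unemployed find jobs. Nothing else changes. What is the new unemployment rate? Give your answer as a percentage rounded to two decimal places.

New unemployment rate ≈ 9.22%.

Initially, labor force = 51,416 + 3,580 = 54,996, so u = 3,580/54,996 = 6.51%.
After the first change, employed falls and unemployed rises by 1,961; labor force unchanged → E = 49,455, U = 5,541, labor force = 54,996.
After the second change, unemployed falls and employed rises by 471; labor force unchanged → E = 49,926, U = 5,070, labor force = 54,996.
New unemployment rate = 5,070 / 54,996 = 9.22%.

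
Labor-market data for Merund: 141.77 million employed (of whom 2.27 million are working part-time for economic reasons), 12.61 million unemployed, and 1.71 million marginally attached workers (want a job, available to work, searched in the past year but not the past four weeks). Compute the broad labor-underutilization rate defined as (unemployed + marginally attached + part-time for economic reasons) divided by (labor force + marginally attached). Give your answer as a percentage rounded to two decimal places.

Broad underutilization rate ≈ 10.63%.

Labor force = 141.77 + 12.61 = 154.38 million.
Numerator = 12.61 + 1.71 + 2.27 = 16.59 million.
Denominator = 154.38 + 1.71 = 156.09 million.
Broad rate = 16.59 / 156.09 = 10.63%.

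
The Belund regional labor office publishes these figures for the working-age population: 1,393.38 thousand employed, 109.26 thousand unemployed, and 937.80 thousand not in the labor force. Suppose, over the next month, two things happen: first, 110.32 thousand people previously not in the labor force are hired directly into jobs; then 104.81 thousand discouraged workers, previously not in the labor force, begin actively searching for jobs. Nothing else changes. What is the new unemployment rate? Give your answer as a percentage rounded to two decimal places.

Initially, labor force = 1,393.38 + 109.26 = 1,502.64 thousand, so u = 109.26/1,502.64 = 7.27%.
After the first change, employed and labor force both rise by 110.32; unemployed unchanged → E = 1,503.70, U = 109.26, labor force = 1,612.96 thousand.
After the second change, unemployed and labor force both rise by 104.81 → E = 1,503.70, U = 214.07, labor force = 1,717.77 thousand.
New unemployment rate = 214.07 / 1,717.77 = 12.46%.

New unemployment rate ≈ 12.46%.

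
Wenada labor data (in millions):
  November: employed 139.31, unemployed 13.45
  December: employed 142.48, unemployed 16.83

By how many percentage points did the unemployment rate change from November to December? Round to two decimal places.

November: labor force = 139.31 + 13.45 = 152.76; u = 13.45/152.76 = 8.80%.
December: labor force = 142.48 + 16.83 = 159.31; u = 16.83/159.31 = 10.56%.
Change = 10.56% − 8.80% = +1.76 pp.

The unemployment rate changed by +1.76 percentage points.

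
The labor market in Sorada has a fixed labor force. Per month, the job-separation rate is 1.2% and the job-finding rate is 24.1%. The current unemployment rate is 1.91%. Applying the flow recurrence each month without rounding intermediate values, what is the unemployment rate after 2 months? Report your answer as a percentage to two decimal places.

Unemployment rate after two months ≈ 3.16%.

With a fixed labor force, u_{t+1} = u_t + s·(1−u_t) − f·u_t = u_t·(1−s−f) + s.
Here 1−s−f = 0.747 and s = 0.012.
u_1 = 0.019100 × 0.747 + 0.012 = 0.026268.
u_2 = 0.026268 × 0.747 + 0.012 = 0.031622.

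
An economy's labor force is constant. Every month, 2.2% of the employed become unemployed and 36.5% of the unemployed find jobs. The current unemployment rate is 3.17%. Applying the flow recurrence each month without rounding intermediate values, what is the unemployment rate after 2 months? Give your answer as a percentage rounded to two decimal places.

With a fixed labor force, u_{t+1} = u_t + s·(1−u_t) − f·u_t = u_t·(1−s−f) + s.
Here 1−s−f = 0.613 and s = 0.022.
u_1 = 0.031700 × 0.613 + 0.022 = 0.041432.
u_2 = 0.041432 × 0.613 + 0.022 = 0.047398.

Unemployment rate after two months ≈ 4.74%.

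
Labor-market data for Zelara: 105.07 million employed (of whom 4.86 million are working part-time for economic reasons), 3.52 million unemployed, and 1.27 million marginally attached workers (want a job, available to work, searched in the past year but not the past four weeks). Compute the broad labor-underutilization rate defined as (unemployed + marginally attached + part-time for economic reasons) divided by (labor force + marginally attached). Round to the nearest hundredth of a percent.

Broad underutilization rate ≈ 8.78%.

Labor force = 105.07 + 3.52 = 108.59 million.
Numerator = 3.52 + 1.27 + 4.86 = 9.65 million.
Denominator = 108.59 + 1.27 = 109.86 million.
Broad rate = 9.65 / 109.86 = 8.78%.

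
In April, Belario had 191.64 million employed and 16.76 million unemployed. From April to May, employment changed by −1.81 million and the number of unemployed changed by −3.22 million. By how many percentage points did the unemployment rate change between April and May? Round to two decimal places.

April: labor force = 191.64 + 16.76 = 208.40; u = 16.76/208.40 = 8.04%.
May: labor force = 189.83 + 13.54 = 203.37; u = 13.54/203.37 = 6.66%.
Change = 6.66% − 8.04% = −1.38 pp.

The unemployment rate changed by −1.38 percentage points.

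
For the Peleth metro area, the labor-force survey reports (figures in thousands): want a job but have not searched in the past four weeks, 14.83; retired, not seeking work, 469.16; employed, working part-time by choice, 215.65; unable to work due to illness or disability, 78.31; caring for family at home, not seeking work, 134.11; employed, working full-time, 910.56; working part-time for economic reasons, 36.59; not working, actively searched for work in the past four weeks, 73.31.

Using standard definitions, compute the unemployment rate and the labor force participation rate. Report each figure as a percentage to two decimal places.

Unemployment rate ≈ 5.93%; labor force participation rate ≈ 63.96%.

Employed = 215.65 + 910.56 + 36.59 = 1,162.80 thousand (anyone who worked, including part-time for economic reasons, counts as employed).
Unemployed = 73.31 thousand.
Labor force = 1,162.80 + 73.31 = 1,236.11 thousand.
Not in labor force = 14.83 + 469.16 + 78.31 + 134.11 = 696.41 thousand (those not working and not actively searching are outside the labor force — including those who want a job but have given up searching).
Civilian working-age population = 1,236.11 + 696.41 = 1,932.52 thousand.
Unemployment rate = 73.31 / 1,236.11 = 5.93%.
Labor force participation rate = 1,236.11 / 1,932.52 = 63.96%.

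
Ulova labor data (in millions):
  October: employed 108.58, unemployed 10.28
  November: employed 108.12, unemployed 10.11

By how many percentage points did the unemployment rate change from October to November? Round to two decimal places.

The unemployment rate changed by −0.10 percentage points.

October: labor force = 108.58 + 10.28 = 118.86; u = 10.28/118.86 = 8.65%.
November: labor force = 108.12 + 10.11 = 118.23; u = 10.11/118.23 = 8.55%.
Change = 8.55% − 8.65% = −0.10 pp.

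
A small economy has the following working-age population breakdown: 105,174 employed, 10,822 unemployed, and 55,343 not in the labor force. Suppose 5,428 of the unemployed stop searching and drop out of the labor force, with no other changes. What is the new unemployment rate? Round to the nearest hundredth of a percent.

Initially, labor force = 105,174 + 10,822 = 115,996, so u = 10,822/115,996 = 9.33%.
After the change, unemployed and labor force both fall by 5,428 → E = 105,174, U = 5,394, labor force = 110,568.
New unemployment rate = 5,394 / 110,568 = 4.88%.

New unemployment rate ≈ 4.88%.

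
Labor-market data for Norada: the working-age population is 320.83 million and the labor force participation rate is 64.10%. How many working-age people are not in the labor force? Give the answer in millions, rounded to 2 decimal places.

Share not in the labor force = 1 − 0.6410 = 0.3590.
Not in labor force = 0.3590 × 320.83 ≈ 115.18 million.

About 115.18 million are not in the labor force.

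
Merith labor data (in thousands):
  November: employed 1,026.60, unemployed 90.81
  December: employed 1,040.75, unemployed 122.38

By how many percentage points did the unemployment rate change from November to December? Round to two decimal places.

November: labor force = 1,026.60 + 90.81 = 1,117.41; u = 90.81/1,117.41 = 8.13%.
December: labor force = 1,040.75 + 122.38 = 1,163.13; u = 122.38/1,163.13 = 10.52%.
Change = 10.52% − 8.13% = +2.39 pp.

The unemployment rate changed by +2.39 percentage points.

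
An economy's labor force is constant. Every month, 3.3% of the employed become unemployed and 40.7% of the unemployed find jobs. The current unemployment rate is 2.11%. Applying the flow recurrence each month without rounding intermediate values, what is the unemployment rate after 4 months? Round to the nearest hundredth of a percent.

Unemployment rate after four months ≈ 6.97%.

With a fixed labor force, u_{t+1} = u_t + s·(1−u_t) − f·u_t = u_t·(1−s−f) + s.
Here 1−s−f = 0.560 and s = 0.033.
u_1 = 0.021100 × 0.560 + 0.033 = 0.044816.
u_2 = 0.044816 × 0.560 + 0.033 = 0.058097.
u_3 = 0.058097 × 0.560 + 0.033 = 0.065534.
u_4 = 0.065534 × 0.560 + 0.033 = 0.069699.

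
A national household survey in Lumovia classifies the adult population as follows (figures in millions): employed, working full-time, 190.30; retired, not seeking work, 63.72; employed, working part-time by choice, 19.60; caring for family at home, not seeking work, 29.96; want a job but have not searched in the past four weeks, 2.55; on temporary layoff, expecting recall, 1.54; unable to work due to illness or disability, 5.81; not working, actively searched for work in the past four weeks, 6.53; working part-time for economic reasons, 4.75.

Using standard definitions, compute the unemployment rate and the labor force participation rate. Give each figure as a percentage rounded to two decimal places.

Employed = 190.30 + 19.60 + 4.75 = 214.65 million (anyone who worked, including part-time for economic reasons, counts as employed).
Unemployed = 1.54 + 6.53 = 8.07 million (jobless and actively searching, or on temporary layoff).
Labor force = 214.65 + 8.07 = 222.72 million.
Not in labor force = 63.72 + 29.96 + 2.55 + 5.81 = 102.04 million (those not working and not actively searching are outside the labor force — including those who want a job but have given up searching).
Civilian working-age population = 222.72 + 102.04 = 324.76 million.
Unemployment rate = 8.07 / 222.72 = 3.62%.
Labor force participation rate = 222.72 / 324.76 = 68.58%.

Unemployment rate ≈ 3.62%; labor force participation rate ≈ 68.58%.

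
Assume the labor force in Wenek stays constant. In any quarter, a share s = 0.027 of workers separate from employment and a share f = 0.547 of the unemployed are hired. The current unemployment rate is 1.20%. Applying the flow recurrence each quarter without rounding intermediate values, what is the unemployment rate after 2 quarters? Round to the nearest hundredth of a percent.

With a fixed labor force, u_{t+1} = u_t + s·(1−u_t) − f·u_t = u_t·(1−s−f) + s.
Here 1−s−f = 0.426 and s = 0.027.
u_1 = 0.012000 × 0.426 + 0.027 = 0.032112.
u_2 = 0.032112 × 0.426 + 0.027 = 0.040680.

Unemployment rate after two quarters ≈ 4.07%.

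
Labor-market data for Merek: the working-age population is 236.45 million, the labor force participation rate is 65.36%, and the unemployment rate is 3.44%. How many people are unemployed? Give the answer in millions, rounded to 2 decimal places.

About 5.32 million are unemployed.

Labor force = 0.6536 × 236.45 = 154.54 million.
Unemployed = 0.0344 × 154.54 ≈ 5.32 million.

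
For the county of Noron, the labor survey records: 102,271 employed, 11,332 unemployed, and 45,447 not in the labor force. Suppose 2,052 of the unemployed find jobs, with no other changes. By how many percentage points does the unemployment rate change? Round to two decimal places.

The unemployment rate changes by −1.81 percentage points.

Initially, labor force = 102,271 + 11,332 = 113,603, so u = 11,332/113,603 = 9.98%.
After the change, unemployed falls and employed rises by 2,052; labor force unchanged → E = 104,323, U = 9,280, labor force = 113,603.
New unemployment rate = 9,280 / 113,603 = 8.17%.
Change = 8.17% − 9.98% = −1.81 percentage points.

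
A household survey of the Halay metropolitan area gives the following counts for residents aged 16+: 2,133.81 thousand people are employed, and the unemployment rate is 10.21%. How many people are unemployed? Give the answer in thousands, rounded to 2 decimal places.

About 242.64 thousand are unemployed.

Let U be the number unemployed. The labor force is E + U, and U/(E+U) = 0.1021.
So U = 0.1021 × 2,133.81 / (1 − 0.1021) = 217.8620 / 0.8979 ≈ 242.64 thousand.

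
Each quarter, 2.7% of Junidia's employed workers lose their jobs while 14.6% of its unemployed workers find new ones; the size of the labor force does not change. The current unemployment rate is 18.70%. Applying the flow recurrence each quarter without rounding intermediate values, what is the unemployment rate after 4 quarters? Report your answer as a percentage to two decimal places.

With a fixed labor force, u_{t+1} = u_t + s·(1−u_t) − f·u_t = u_t·(1−s−f) + s.
Here 1−s−f = 0.827 and s = 0.027.
u_1 = 0.187000 × 0.827 + 0.027 = 0.181649.
u_2 = 0.181649 × 0.827 + 0.027 = 0.177224.
u_3 = 0.177224 × 0.827 + 0.027 = 0.173564.
u_4 = 0.173564 × 0.827 + 0.027 = 0.170537.

Unemployment rate after four quarters ≈ 17.05%.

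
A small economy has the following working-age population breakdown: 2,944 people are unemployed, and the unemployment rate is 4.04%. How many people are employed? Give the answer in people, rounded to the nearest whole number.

Labor force = U / u = 2,944 / 0.0404 ≈ 72,871.
Employed = labor force − unemployed = 72,871 − 2,944 = 69,927.

About 69,927 are employed.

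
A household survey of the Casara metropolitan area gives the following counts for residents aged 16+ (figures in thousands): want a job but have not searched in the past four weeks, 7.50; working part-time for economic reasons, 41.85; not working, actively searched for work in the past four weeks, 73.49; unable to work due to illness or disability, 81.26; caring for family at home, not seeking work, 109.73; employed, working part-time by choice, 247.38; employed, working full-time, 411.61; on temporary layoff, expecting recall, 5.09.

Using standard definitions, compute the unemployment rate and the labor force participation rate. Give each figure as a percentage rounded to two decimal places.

Unemployment rate ≈ 10.08%; labor force participation rate ≈ 79.70%.

Employed = 41.85 + 247.38 + 411.61 = 700.84 thousand (anyone who worked, including part-time for economic reasons, counts as employed).
Unemployed = 73.49 + 5.09 = 78.58 thousand (jobless and actively searching, or on temporary layoff).
Labor force = 700.84 + 78.58 = 779.42 thousand.
Not in labor force = 7.50 + 81.26 + 109.73 = 198.49 thousand (those not working and not actively searching are outside the labor force — including those who want a job but have given up searching).
Civilian working-age population = 779.42 + 198.49 = 977.91 thousand.
Unemployment rate = 78.58 / 779.42 = 10.08%.
Labor force participation rate = 779.42 / 977.91 = 79.70%.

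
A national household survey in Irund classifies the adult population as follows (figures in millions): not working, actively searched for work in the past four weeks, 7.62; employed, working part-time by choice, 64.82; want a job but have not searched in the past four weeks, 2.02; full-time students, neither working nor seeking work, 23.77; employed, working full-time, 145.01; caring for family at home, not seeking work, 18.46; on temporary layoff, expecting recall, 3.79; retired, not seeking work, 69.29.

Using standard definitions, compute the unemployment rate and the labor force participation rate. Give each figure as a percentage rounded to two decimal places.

Unemployment rate ≈ 5.16%; labor force participation rate ≈ 66.09%.

Employed = 64.82 + 145.01 = 209.83 million.
Unemployed = 7.62 + 3.79 = 11.41 million (jobless and actively searching, or on temporary layoff).
Labor force = 209.83 + 11.41 = 221.24 million.
Not in labor force = 2.02 + 23.77 + 18.46 + 69.29 = 113.54 million (those not working and not actively searching are outside the labor force — including those who want a job but have given up searching).
Civilian working-age population = 221.24 + 113.54 = 334.78 million.
Unemployment rate = 11.41 / 221.24 = 5.16%.
Labor force participation rate = 221.24 / 334.78 = 66.09%.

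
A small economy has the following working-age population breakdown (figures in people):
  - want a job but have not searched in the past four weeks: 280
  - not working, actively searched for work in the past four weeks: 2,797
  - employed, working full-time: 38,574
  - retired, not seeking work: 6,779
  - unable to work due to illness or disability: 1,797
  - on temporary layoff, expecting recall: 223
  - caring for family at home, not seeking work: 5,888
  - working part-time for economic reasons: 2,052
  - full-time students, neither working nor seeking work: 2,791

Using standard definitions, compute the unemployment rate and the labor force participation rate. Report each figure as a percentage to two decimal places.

Employed = 38,574 + 2,052 = 40,626 (anyone who worked, including part-time for economic reasons, counts as employed).
Unemployed = 2,797 + 223 = 3,020 (jobless and actively searching, or on temporary layoff).
Labor force = 40,626 + 3,020 = 43,646.
Not in labor force = 280 + 6,779 + 1,797 + 5,888 + 2,791 = 17,535 (those not working and not actively searching are outside the labor force — including those who want a job but have given up searching).
Civilian working-age population = 43,646 + 17,535 = 61,181.
Unemployment rate = 3,020 / 43,646 = 6.92%.
Labor force participation rate = 43,646 / 61,181 = 71.34%.

Unemployment rate ≈ 6.92%; labor force participation rate ≈ 71.34%.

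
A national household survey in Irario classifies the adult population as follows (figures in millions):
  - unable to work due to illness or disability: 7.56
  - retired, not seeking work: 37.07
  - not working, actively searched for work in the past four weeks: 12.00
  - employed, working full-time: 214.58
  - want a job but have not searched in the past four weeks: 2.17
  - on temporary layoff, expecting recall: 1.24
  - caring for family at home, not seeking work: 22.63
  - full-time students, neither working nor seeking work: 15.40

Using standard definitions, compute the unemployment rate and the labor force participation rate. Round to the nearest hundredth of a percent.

Unemployment rate ≈ 5.81%; labor force participation rate ≈ 72.87%.

Employed = 214.58 million.
Unemployed = 12.00 + 1.24 = 13.24 million (jobless and actively searching, or on temporary layoff).
Labor force = 214.58 + 13.24 = 227.82 million.
Not in labor force = 7.56 + 37.07 + 2.17 + 22.63 + 15.40 = 84.83 million (those not working and not actively searching are outside the labor force — including those who want a job but have given up searching).
Civilian working-age population = 227.82 + 84.83 = 312.65 million.
Unemployment rate = 13.24 / 227.82 = 5.81%.
Labor force participation rate = 227.82 / 312.65 = 72.87%.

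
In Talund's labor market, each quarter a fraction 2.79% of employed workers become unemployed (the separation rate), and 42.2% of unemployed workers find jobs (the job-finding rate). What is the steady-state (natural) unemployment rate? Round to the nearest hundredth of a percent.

Steady-state unemployment rate ≈ 6.20%.

At steady state the flows balance: s·E = f·U, so U/(E+U) = s/(s+f).
u* = 2.79 / (2.79 + 42.2) = 2.79 / 44.99 = 6.20%.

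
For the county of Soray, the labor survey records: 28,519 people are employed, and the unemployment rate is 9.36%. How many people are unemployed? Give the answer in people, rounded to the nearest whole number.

About 2,945 are unemployed.

Let U be the number unemployed. The labor force is E + U, and U/(E+U) = 0.0936.
So U = 0.0936 × 28,519 / (1 − 0.0936) = 2669.38 / 0.9064 ≈ 2,945.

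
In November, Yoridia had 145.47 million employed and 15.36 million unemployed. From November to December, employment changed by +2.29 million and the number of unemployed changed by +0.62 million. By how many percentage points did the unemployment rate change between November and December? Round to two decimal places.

November: labor force = 145.47 + 15.36 = 160.83; u = 15.36/160.83 = 9.55%.
December: labor force = 147.76 + 15.98 = 163.74; u = 15.98/163.74 = 9.76%.
Change = 9.76% − 9.55% = +0.21 pp.

The unemployment rate changed by +0.21 percentage points.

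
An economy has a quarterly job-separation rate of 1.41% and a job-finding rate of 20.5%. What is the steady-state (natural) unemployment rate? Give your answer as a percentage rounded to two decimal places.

At steady state the flows balance: s·E = f·U, so U/(E+U) = s/(s+f).
u* = 1.41 / (1.41 + 20.5) = 1.41 / 21.91 = 6.44%.

Steady-state unemployment rate ≈ 6.44%.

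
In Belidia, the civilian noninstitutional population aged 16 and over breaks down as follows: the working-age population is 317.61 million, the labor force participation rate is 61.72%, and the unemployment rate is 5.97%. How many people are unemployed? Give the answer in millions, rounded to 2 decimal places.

About 11.70 million are unemployed.

Labor force = 0.6172 × 317.61 = 196.03 million.
Unemployed = 0.0597 × 196.03 ≈ 11.70 million.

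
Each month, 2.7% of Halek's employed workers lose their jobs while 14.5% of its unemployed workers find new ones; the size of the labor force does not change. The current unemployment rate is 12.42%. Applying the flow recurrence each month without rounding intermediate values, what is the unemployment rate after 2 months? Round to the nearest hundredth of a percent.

With a fixed labor force, u_{t+1} = u_t + s·(1−u_t) − f·u_t = u_t·(1−s−f) + s.
Here 1−s−f = 0.828 and s = 0.027.
u_1 = 0.124200 × 0.828 + 0.027 = 0.129838.
u_2 = 0.129838 × 0.828 + 0.027 = 0.134506.

Unemployment rate after two months ≈ 13.45%.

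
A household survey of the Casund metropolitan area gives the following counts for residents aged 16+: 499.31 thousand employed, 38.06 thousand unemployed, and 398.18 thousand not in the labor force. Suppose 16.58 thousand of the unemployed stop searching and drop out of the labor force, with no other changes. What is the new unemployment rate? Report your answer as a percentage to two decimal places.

Initially, labor force = 499.31 + 38.06 = 537.37 thousand, so u = 38.06/537.37 = 7.08%.
After the change, unemployed and labor force both fall by 16.58 → E = 499.31, U = 21.48, labor force = 520.79 thousand.
New unemployment rate = 21.48 / 520.79 = 4.12%.

New unemployment rate ≈ 4.12%.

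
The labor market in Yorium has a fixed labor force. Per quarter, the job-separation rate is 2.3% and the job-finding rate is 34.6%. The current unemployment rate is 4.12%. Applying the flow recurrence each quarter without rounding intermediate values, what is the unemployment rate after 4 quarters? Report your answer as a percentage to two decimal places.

Unemployment rate after four quarters ≈ 5.90%.

With a fixed labor force, u_{t+1} = u_t + s·(1−u_t) − f·u_t = u_t·(1−s−f) + s.
Here 1−s−f = 0.631 and s = 0.023.
u_1 = 0.041200 × 0.631 + 0.023 = 0.048997.
u_2 = 0.048997 × 0.631 + 0.023 = 0.053917.
u_3 = 0.053917 × 0.631 + 0.023 = 0.057022.
u_4 = 0.057022 × 0.631 + 0.023 = 0.058981.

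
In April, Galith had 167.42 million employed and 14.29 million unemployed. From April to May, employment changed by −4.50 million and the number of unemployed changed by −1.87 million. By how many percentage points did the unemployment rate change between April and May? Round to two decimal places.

The unemployment rate changed by −0.78 percentage points.

April: labor force = 167.42 + 14.29 = 181.71; u = 14.29/181.71 = 7.86%.
May: labor force = 162.92 + 12.42 = 175.34; u = 12.42/175.34 = 7.08%.
Change = 7.08% − 7.86% = −0.78 pp.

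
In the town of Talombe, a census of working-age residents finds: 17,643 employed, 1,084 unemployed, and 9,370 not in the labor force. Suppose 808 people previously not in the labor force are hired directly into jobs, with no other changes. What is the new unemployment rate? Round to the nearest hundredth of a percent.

New unemployment rate ≈ 5.55%.

Initially, labor force = 17,643 + 1,084 = 18,727, so u = 1,084/18,727 = 5.79%.
After the change, employed and labor force both rise by 808; unemployed unchanged → E = 18,451, U = 1,084, labor force = 19,535.
New unemployment rate = 1,084 / 19,535 = 5.55%.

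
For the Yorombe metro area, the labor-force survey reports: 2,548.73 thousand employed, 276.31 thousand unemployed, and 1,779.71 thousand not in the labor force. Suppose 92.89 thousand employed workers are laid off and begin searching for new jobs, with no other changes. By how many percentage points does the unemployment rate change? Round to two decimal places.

Initially, labor force = 2,548.73 + 276.31 = 2,825.04 thousand, so u = 276.31/2,825.04 = 9.78%.
After the change, employed falls and unemployed rises by 92.89; labor force unchanged → E = 2,455.84, U = 369.20, labor force = 2,825.04 thousand.
New unemployment rate = 369.20 / 2,825.04 = 13.07%.
Change = 13.07% − 9.78% = +3.29 percentage points.

The unemployment rate changes by +3.29 percentage points.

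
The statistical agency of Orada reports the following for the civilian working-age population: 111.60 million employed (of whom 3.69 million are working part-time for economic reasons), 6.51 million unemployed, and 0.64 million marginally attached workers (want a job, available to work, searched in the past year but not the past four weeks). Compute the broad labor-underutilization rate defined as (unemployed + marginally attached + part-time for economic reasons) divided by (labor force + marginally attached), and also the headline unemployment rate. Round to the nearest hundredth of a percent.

Labor force = 111.60 + 6.51 = 118.11 million.
Numerator = 6.51 + 0.64 + 3.69 = 10.84 million.
Denominator = 118.11 + 0.64 = 118.75 million.
Broad rate = 10.84 / 118.75 = 9.13%.
Headline unemployment rate = 6.51 / 118.11 = 5.51%.

Broad underutilization rate ≈ 9.13%; headline unemployment rate ≈ 5.51%.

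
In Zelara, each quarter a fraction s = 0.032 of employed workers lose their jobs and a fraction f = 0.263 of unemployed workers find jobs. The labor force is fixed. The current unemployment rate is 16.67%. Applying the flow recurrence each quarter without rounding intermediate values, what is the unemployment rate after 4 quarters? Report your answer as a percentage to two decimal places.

With a fixed labor force, u_{t+1} = u_t + s·(1−u_t) − f·u_t = u_t·(1−s−f) + s.
Here 1−s−f = 0.705 and s = 0.032.
u_1 = 0.166700 × 0.705 + 0.032 = 0.149523.
u_2 = 0.149523 × 0.705 + 0.032 = 0.137414.
u_3 = 0.137414 × 0.705 + 0.032 = 0.128877.
u_4 = 0.128877 × 0.705 + 0.032 = 0.122858.

Unemployment rate after four quarters ≈ 12.29%.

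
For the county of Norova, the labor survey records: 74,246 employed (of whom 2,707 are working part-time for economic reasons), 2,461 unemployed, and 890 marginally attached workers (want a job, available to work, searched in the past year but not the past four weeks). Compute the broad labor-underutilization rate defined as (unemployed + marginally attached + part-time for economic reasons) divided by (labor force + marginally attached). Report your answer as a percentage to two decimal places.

Labor force = 74,246 + 2,461 = 76,707.
Numerator = 2,461 + 890 + 2,707 = 6,058.
Denominator = 76,707 + 890 = 77,597.
Broad rate = 6,058 / 77,597 = 7.81%.

Broad underutilization rate ≈ 7.81%.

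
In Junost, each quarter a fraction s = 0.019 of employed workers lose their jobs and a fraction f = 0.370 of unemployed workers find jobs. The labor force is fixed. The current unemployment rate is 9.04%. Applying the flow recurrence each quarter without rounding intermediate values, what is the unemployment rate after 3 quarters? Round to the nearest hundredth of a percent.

With a fixed labor force, u_{t+1} = u_t + s·(1−u_t) − f·u_t = u_t·(1−s−f) + s.
Here 1−s−f = 0.611 and s = 0.019.
u_1 = 0.090400 × 0.611 + 0.019 = 0.074234.
u_2 = 0.074234 × 0.611 + 0.019 = 0.064357.
u_3 = 0.064357 × 0.611 + 0.019 = 0.058322.

Unemployment rate after three quarters ≈ 5.83%.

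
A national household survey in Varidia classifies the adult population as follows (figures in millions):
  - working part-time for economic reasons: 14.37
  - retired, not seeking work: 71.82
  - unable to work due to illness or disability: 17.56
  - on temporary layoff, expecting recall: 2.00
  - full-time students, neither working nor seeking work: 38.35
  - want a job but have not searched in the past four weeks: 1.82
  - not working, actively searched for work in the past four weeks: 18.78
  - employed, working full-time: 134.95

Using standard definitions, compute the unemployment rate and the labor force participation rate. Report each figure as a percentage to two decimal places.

Unemployment rate ≈ 12.22%; labor force participation rate ≈ 56.77%.

Employed = 14.37 + 134.95 = 149.32 million (anyone who worked, including part-time for economic reasons, counts as employed).
Unemployed = 2.00 + 18.78 = 20.78 million (jobless and actively searching, or on temporary layoff).
Labor force = 149.32 + 20.78 = 170.10 million.
Not in labor force = 71.82 + 17.56 + 38.35 + 1.82 = 129.55 million (those not working and not actively searching are outside the labor force — including those who want a job but have given up searching).
Civilian working-age population = 170.10 + 129.55 = 299.65 million.
Unemployment rate = 20.78 / 170.10 = 12.22%.
Labor force participation rate = 170.10 / 299.65 = 56.77%.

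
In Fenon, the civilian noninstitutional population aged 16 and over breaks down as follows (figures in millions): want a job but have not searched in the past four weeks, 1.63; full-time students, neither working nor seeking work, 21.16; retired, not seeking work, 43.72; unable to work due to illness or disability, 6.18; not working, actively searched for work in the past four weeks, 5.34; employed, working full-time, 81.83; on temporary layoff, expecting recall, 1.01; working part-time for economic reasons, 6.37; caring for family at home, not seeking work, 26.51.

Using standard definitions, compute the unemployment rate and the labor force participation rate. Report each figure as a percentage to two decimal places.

Employed = 81.83 + 6.37 = 88.20 million (anyone who worked, including part-time for economic reasons, counts as employed).
Unemployed = 5.34 + 1.01 = 6.35 million (jobless and actively searching, or on temporary layoff).
Labor force = 88.20 + 6.35 = 94.55 million.
Not in labor force = 1.63 + 21.16 + 43.72 + 6.18 + 26.51 = 99.20 million (those not working and not actively searching are outside the labor force — including those who want a job but have given up searching).
Civilian working-age population = 94.55 + 99.20 = 193.75 million.
Unemployment rate = 6.35 / 94.55 = 6.72%.
Labor force participation rate = 94.55 / 193.75 = 48.80%.

Unemployment rate ≈ 6.72%; labor force participation rate ≈ 48.80%.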